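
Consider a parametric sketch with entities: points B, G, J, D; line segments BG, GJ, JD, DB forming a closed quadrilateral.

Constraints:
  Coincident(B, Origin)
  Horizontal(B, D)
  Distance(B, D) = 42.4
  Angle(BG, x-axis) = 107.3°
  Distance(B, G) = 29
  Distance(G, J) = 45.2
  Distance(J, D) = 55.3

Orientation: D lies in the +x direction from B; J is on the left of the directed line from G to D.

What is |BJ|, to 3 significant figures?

60.6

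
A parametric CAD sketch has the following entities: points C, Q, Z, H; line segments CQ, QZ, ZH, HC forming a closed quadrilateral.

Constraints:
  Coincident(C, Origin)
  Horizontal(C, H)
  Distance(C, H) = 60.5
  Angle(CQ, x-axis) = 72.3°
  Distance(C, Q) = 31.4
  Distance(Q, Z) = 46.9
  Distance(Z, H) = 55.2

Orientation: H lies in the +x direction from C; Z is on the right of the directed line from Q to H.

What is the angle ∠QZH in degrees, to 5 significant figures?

70.180°

Checks: |QZ| = 46.90 ✓; |ZH| = 55.20 ✓.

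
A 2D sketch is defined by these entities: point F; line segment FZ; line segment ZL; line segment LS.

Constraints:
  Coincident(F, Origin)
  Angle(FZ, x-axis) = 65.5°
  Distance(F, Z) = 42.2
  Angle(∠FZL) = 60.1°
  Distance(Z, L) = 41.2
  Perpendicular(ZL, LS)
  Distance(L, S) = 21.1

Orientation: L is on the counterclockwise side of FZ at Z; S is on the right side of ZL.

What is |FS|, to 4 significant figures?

61.11

F is at the origin; FZ runs at 65.5° with length 42.2, so Z = 42.2·(cos 65.5°, sin 65.5°) = (17.50, 38.40). ∠FZL = 60.1°, so ZL runs at 65.5° + (180° − 60.1°) = 185.4° from the x-axis; with |ZL| = 41.2, L = Z + 41.2·(cos 185.4°, sin 185.4°) = (-23.52, 34.52). ZL is perpendicular to LS; with |LS| = 21.1 on the right of ZL, S = L + 21.1·(-0.09411, 0.9956) = (-25.50, 55.53). Then |FS| = |S − F| = 61.11.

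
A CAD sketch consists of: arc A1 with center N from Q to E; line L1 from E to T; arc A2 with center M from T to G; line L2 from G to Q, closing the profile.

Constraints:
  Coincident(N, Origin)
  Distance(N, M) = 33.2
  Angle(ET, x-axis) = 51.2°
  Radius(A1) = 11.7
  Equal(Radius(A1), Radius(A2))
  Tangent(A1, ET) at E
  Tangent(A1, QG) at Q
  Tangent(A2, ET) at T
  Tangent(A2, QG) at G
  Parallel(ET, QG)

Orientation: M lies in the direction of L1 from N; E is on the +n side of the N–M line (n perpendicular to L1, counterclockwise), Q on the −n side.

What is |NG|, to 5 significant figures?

35.201

The slot axis is L1's direction at 51.2°, so u = (cos 51.2°, sin 51.2°) = (0.62660, 0.77934) and n = (−sin 51.2°, cos 51.2°) = (-0.77934, 0.62660). N is at the origin and M lies 33.2 along u from N, so M = 33.2·u = (20.803, 25.874). Tangency of A1 to both parallel lines with radius 11.7 puts E and Q at N ± 11.7·n: E = (-9.1183, 7.3313), Q = (9.1183, -7.3313). Equal radii place T and G the same way about M: T = M + 11.7·n = (11.685, 33.205), G = M − 11.7·n = (29.922, 18.543). Then |NG| = |G − N| = 35.201.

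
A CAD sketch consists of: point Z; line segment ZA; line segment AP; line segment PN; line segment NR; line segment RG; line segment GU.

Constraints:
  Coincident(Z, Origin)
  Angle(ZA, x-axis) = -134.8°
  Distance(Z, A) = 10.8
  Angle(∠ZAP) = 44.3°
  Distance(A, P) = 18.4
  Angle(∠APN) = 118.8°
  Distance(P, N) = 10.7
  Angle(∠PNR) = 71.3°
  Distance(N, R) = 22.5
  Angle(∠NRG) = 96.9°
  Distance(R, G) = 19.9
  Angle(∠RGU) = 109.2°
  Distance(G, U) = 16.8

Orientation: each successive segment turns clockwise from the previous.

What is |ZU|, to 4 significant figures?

23.22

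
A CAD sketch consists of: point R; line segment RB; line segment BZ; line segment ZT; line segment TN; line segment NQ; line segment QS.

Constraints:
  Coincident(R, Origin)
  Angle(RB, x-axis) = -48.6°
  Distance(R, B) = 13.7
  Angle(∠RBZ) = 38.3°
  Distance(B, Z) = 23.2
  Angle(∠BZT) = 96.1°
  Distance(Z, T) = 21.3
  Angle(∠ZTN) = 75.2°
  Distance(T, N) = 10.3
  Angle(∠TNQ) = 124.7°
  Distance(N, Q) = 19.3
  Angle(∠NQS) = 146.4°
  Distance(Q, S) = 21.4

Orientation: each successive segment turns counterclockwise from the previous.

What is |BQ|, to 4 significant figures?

7.191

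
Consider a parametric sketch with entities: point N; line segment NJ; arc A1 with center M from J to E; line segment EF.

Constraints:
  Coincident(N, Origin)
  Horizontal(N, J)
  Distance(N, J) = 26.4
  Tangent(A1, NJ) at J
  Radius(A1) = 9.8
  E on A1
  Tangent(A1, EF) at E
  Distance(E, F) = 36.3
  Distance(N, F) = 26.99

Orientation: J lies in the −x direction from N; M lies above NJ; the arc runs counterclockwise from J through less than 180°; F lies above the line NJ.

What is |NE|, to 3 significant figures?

20.2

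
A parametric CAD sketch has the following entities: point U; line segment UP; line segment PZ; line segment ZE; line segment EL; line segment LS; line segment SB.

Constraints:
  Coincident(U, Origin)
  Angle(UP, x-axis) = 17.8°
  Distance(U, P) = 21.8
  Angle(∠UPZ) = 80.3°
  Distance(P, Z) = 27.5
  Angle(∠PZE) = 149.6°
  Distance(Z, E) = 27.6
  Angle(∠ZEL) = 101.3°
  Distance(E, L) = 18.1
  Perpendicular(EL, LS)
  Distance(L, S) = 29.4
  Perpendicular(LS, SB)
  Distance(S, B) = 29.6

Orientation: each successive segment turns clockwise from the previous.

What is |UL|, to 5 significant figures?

42.796

U is at the origin; UP runs at 17.8° with length 21.8, so P = (20.756, 6.6642). ∠UPZ = 80.3° gives PZ at -81.900° from the x-axis; with |PZ| = 27.5, Z = (24.631, -20.561). ∠PZE = 149.6° gives ZE at -112.30° from the x-axis; with |ZE| = 27.6, E = (14.158, -46.097). ∠ZEL = 101.3° gives EL at 169.00° from the x-axis; with |EL| = 18.1, L = (-3.6092, -42.644). Then |UL| = |L − U| = 42.796.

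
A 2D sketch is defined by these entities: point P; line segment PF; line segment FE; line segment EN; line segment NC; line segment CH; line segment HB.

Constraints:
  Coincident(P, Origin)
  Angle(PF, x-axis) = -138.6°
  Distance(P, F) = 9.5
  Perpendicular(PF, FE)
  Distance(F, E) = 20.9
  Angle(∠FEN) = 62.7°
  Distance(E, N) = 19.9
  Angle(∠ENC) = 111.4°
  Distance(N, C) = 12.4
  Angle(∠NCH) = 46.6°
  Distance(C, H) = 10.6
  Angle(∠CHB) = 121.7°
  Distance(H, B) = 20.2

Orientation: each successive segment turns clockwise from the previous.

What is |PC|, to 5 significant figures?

6.9316

P is at the origin; PF runs at -138.6° with length 9.5, so F = (-7.1261, -6.2825). PF is perpendicular to FE, so FE runs at 131.40°; with |FE| = 20.9, E = (-20.947, 9.3949). ∠FEN = 62.7° gives EN at 14.100° from the x-axis; with |EN| = 19.9, N = (-1.6470, 14.243). ∠ENC = 111.4° gives NC at -54.500° from the x-axis; with |NC| = 12.4, C = (5.5537, 4.1478). Then |PC| = |C − P| = 6.9316.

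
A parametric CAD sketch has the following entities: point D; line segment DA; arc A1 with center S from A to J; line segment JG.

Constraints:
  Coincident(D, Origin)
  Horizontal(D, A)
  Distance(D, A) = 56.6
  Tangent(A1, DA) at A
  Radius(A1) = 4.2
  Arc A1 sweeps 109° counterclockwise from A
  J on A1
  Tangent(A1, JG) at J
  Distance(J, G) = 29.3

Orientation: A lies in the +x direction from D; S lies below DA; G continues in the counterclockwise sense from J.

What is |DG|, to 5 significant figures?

70.511

On A1, A sits at bearing 90° from S; a 109° counterclockwise sweep puts J at bearing 199°, so J = S + 4.2·(cos 199°, sin 199°) = (52.629, -5.5674). The tangent condition forces SJ to be normal to JG, so JG runs along (−sin 199°, cos 199°); with |JG| = 29.3, G = (62.168, -33.271). Then |DG| = |G − D| = 70.511.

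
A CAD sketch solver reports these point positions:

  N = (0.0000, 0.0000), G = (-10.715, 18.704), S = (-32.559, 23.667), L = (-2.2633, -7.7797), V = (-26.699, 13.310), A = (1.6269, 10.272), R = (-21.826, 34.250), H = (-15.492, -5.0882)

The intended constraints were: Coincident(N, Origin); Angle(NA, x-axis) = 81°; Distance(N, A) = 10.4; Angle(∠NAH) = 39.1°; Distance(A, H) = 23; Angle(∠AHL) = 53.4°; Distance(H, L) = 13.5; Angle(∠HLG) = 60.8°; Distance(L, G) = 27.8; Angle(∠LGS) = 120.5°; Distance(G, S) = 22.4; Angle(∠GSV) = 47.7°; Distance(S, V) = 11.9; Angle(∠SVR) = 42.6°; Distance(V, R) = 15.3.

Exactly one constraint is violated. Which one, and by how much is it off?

Distance(V, R) = 15.3 — off by 6.20.

N = (0.00, 0.00) ✓; NA at 81.00° ✓; |NA| = 10.40 ✓; ∠NAH = 39.10° ✓; |AH| = 23.00 ✓; ∠AHL = 53.40° ✓; |HL| = 13.50 ✓; ∠HLG = 60.80° ✓; |LG| = 27.80 ✓; ∠LGS = 120.5° ✓; |GS| = 22.40 ✓; ∠GSV = 47.70° ✓; |SV| = 11.90 ✓; ∠SVR = 42.60° ✓; |VR| = 21.50 ✗.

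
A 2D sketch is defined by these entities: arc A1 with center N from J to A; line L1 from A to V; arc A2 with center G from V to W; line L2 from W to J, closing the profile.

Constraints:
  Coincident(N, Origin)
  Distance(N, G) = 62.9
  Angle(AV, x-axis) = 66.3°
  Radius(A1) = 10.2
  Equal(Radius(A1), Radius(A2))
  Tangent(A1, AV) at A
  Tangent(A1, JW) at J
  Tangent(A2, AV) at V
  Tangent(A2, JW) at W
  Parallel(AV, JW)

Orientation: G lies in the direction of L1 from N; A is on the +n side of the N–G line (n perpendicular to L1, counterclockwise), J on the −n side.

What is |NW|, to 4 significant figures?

63.72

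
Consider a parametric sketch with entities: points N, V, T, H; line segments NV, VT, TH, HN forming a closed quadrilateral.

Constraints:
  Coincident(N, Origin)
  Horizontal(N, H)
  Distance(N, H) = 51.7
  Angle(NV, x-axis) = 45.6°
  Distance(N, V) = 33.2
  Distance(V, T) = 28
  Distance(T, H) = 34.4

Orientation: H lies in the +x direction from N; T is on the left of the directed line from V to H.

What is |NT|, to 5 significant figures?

59.939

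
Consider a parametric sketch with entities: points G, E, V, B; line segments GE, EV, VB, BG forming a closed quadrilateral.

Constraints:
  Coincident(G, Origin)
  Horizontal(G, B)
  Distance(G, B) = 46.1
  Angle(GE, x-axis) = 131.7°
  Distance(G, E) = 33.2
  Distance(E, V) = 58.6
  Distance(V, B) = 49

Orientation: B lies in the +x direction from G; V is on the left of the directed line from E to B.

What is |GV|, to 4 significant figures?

56.92

Checks: |EV| = 58.60 ✓; |VB| = 49.00 ✓.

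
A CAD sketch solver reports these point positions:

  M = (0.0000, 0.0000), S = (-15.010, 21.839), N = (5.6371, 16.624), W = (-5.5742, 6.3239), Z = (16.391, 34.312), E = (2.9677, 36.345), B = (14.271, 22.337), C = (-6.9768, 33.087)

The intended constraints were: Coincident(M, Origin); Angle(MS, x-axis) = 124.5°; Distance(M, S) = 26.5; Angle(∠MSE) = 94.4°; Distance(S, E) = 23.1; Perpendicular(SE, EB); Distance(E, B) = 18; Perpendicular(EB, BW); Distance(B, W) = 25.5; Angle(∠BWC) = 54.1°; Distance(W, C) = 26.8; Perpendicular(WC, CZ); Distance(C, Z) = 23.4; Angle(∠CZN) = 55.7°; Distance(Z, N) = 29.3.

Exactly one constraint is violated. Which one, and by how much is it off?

Distance(Z, N) = 29.3 — off by 8.60.

M = (0.00, 0.00) ✓; MS at 124.5° ✓; |MS| = 26.50 ✓; ∠MSE = 94.40° ✓; |SE| = 23.10 ✓; ∠(SE, EB) = 90.00° ✓; |EB| = 18.00 ✓; ∠(EB, BW) = 90.00° ✓; |BW| = 25.50 ✓; ∠BWC = 54.10° ✓; |WC| = 26.80 ✓; ∠(WC, CZ) = 90.00° ✓; |CZ| = 23.40 ✓; ∠CZN = 55.70° ✓; |ZN| = 20.70 ✗.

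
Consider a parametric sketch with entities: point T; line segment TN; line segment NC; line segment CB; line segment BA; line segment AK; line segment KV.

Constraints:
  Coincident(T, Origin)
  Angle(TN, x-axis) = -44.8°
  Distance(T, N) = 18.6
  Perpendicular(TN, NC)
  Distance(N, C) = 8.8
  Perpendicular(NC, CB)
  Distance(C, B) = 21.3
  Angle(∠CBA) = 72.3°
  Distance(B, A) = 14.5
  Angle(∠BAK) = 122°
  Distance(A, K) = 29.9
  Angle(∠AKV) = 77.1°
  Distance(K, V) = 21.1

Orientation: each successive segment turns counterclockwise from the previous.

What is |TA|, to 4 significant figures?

5.297

The perpendicularity gives CB at right angles to NC, so CB runs at 135.2°; with |CB| = 21.3, B = (4.285, 8.147). ∠CBA = 72.3° gives BA at -117.1° from the x-axis; with |BA| = 14.5, A = (-2.320, -4.761). Then |TA| = |A − T| = 5.297.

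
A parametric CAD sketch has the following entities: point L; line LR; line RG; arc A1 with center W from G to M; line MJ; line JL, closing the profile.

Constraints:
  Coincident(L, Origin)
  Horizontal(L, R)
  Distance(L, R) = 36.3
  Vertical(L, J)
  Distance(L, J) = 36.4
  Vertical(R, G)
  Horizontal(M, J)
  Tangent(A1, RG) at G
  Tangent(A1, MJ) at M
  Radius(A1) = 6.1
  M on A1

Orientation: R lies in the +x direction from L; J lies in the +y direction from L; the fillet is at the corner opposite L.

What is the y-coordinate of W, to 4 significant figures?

30.30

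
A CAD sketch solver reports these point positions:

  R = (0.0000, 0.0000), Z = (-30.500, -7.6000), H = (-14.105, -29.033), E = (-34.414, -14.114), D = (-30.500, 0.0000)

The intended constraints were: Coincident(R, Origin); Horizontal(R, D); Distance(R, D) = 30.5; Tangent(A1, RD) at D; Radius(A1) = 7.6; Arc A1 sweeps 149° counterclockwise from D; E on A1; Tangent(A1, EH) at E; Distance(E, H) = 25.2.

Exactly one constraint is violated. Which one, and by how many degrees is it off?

Tangent(A1, EH) at E — off by 5.30°.

R = (0.00, 0.00) ✓; R.y = 0.00, D.y = 0.00 ✓; |RD| = 30.50 ✓; ∠(ZD, DR) = 90.00° ✓; |ZD| = 7.600 ✓; bearing(Z→E) − bearing(Z→D) = 149.0° ✓; |ZE| = 7.599 ✓; ∠(ZE, EH) = 95.30° ✗; |EH| = 25.20 ✓.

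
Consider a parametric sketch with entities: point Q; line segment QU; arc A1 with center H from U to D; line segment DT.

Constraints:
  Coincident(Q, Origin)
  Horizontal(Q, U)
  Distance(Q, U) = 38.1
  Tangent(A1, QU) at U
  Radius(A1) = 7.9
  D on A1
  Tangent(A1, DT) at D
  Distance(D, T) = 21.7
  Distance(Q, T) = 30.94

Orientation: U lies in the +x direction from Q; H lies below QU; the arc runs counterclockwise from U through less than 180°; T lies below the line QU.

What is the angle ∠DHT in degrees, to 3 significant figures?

70.0°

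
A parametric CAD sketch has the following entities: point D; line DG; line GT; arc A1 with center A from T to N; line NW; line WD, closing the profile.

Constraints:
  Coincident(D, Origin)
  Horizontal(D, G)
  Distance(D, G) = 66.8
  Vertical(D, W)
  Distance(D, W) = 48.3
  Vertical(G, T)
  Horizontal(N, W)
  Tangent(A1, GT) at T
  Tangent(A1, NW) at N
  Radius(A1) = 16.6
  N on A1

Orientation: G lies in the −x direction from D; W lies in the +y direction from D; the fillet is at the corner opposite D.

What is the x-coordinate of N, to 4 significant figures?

-50.20

The virtual corner opposite D is at (-66.80, 48.30). The tangent condition forces AT to be normal to GT and the tangent condition forces AN to be normal to NW, with radius 16.6, so the center A sits 16.6 in from both sides at A = (-50.20, 31.70). That places the tangent points at T = (-66.80, 31.70) on GT and N = (-50.20, 48.30) on NW. So N.x = -50.20.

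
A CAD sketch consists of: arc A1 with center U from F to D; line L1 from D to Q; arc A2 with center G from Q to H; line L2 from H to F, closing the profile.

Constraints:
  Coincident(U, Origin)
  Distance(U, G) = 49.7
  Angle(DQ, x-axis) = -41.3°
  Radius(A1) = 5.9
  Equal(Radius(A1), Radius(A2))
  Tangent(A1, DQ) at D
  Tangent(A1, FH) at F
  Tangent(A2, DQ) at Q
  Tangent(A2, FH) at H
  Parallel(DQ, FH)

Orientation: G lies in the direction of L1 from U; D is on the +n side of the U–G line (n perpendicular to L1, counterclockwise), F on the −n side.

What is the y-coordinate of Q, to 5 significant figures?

-28.370

Tangency of A1 to both parallel lines with radius 5.9 puts D and F at U ± 5.9·n: D = (3.8940, 4.4325), F = (-3.8940, -4.4325). Equal radii place Q and H the same way about G: Q = G + 5.9·n = (41.232, -28.370), H = G − 5.9·n = (33.444, -37.235). So Q.y = -28.370.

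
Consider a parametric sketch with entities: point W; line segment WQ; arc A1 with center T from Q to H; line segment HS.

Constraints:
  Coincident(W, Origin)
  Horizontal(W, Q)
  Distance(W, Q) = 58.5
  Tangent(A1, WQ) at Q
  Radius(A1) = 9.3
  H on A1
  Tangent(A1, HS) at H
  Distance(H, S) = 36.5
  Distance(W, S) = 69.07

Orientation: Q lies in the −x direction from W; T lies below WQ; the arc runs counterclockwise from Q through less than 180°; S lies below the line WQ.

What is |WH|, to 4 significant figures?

68.21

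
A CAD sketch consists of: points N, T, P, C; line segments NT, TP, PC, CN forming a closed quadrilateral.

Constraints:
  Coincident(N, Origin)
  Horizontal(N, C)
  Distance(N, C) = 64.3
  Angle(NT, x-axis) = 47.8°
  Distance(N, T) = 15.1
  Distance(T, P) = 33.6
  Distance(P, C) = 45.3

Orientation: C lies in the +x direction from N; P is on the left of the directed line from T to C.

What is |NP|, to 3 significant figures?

48.7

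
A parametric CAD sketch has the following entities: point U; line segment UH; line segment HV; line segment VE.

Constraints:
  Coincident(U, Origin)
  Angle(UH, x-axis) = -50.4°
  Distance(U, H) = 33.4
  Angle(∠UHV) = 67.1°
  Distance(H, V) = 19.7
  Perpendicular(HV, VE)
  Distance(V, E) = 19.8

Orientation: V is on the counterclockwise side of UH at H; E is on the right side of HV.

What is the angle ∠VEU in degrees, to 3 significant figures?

7.55°

∠UHV = 67.1°, so HV runs at -50.4° + (180° − 67.1°) = 62.5° from the x-axis; with |HV| = 19.7, V = H + 19.7·(cos 62.5°, sin 62.5°) = (30.4, -8.26). The perpendicularity gives VE at right angles to HV; with |VE| = 19.8 on the right of HV, E = V + 19.8·(0.887, -0.462) = (47.9, -17.4). Then cos ∠VEU = EV·EU / (|EV||EU|), giving 7.55°.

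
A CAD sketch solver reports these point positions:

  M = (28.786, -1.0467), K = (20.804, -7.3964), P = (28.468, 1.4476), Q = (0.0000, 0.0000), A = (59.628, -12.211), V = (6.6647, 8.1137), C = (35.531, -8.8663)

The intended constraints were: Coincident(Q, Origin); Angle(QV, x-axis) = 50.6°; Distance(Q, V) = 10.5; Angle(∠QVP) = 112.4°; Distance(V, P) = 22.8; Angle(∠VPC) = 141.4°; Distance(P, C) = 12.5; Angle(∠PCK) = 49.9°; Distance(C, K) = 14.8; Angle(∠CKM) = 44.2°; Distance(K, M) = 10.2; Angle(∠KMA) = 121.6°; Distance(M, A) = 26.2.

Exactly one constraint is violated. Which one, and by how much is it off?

Distance(M, A) = 26.2 — off by 6.60.

Q = (0.00, 0.00) ✓; QV at 50.60° ✓; |QV| = 10.50 ✓; ∠QVP = 112.4° ✓; |VP| = 22.80 ✓; ∠VPC = 141.4° ✓; |PC| = 12.50 ✓; ∠PCK = 49.90° ✓; |CK| = 14.80 ✓; ∠CKM = 44.20° ✓; |KM| = 10.20 ✓; ∠KMA = 121.6° ✓; |MA| = 32.80 ✗.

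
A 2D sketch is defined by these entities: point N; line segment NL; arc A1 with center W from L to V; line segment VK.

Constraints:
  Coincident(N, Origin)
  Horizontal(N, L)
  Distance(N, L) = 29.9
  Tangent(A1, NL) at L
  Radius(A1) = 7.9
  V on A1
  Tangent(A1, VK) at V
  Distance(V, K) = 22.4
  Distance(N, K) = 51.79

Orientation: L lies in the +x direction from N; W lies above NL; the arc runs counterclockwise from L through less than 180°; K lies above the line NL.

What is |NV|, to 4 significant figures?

37.81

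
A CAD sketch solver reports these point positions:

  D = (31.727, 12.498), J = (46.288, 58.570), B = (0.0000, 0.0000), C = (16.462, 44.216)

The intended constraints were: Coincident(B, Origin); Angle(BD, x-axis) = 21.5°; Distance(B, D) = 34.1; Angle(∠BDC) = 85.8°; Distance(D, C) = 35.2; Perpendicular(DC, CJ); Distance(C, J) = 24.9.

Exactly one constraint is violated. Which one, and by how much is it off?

Distance(C, J) = 24.9 — off by 8.20.

B = (0.00, 0.00) ✓; BD at 21.50° ✓; |BD| = 34.10 ✓; ∠BDC = 85.80° ✓; |DC| = 35.20 ✓; ∠(DC, CJ) = 90.00° ✓; |CJ| = 33.10 ✗.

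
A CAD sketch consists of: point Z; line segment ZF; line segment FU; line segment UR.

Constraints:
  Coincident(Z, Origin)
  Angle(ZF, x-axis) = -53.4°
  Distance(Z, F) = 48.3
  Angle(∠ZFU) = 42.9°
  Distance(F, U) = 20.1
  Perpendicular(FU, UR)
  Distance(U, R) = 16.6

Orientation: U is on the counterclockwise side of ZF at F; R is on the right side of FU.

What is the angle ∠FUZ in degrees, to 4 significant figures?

114.9°

Z is at the origin; ZF runs at -53.4° with length 48.3, so F = 48.3·(cos -53.4°, sin -53.4°) = (28.80, -38.78). ∠ZFU = 42.9°, so FU runs at -53.4° + (180° − 42.9°) = 83.70° from the x-axis; with |FU| = 20.1, U = F + 20.1·(cos 83.70°, sin 83.70°) = (31.00, -18.80). Then cos ∠FUZ = UF·UZ / (|UF||UZ|), giving 114.9°.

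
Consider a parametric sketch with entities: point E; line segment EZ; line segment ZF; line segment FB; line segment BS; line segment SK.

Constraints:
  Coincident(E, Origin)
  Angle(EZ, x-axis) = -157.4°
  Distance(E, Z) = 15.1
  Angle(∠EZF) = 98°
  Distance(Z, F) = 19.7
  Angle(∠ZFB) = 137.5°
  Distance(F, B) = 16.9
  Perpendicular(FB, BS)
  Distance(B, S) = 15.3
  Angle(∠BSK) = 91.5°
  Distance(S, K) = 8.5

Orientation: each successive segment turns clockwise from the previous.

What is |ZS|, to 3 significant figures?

31.5

E is at the origin; EZ runs at -157.4° with length 15.1, so Z = (-13.9, -5.80). ∠EZF = 98.0° gives ZF at 121° from the x-axis; with |ZF| = 19.7, F = (-24.0, 11.2). ∠ZFB = 137.5° gives FB at 78.1° from the x-axis; with |FB| = 16.9, B = (-20.5, 27.7). FB is perpendicular to BS, so BS runs at -11.9°; with |BS| = 15.3, S = (-5.51, 24.5). Then |ZS| = |S − Z| = 31.5.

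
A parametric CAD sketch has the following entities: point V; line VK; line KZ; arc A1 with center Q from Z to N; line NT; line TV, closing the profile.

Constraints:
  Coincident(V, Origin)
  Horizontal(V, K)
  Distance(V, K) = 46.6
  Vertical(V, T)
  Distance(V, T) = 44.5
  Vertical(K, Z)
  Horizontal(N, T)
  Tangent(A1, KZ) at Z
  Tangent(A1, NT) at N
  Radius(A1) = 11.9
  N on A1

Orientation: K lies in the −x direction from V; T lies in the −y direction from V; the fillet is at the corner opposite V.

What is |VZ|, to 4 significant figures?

56.87

V is at the origin; V and K share the same y with |VK| = 46.6 and K on the −x side, so K = (-46.60, 0.000). VT is vertical with |VT| = 44.5 and T on the −y side, so T = (0.000, -44.50). The virtual corner opposite V is at (-46.60, -44.50). A1 meets KZ tangentially, so QZ is at right angles to KZ and tangency of A1 to NT means the radius QN is perpendicular to NT, with radius 11.9, so the center Q sits 11.9 in from both sides at Q = (-34.70, -32.60). That places the tangent points at Z = (-46.60, -32.60) on KZ and N = (-34.70, -44.50) on NT. Then |VZ| = |Z − V| = 56.87.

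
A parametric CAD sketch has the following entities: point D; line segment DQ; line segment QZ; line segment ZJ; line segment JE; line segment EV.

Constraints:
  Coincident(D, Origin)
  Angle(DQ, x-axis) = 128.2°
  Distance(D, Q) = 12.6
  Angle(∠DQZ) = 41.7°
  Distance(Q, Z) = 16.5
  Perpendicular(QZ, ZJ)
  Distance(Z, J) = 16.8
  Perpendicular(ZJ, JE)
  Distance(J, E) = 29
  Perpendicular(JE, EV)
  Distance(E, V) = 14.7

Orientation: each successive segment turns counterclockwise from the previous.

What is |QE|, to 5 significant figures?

20.940

D is at the origin; DQ runs at 128.2° with length 12.6, so Q = (-7.7919, 9.9018). ∠DQZ = 41.7° gives QZ at -93.500° from the x-axis; with |QZ| = 16.5, Z = (-8.7992, -6.5674). QZ ⟂ ZJ, so ZJ runs at -3.5000°; with |ZJ| = 16.8, J = (7.9694, -7.5930). ZJ is perpendicular to JE, so JE runs at 86.500°; with |JE| = 29.0, E = (9.7398, 21.353). Then |QE| = |E − Q| = 20.940.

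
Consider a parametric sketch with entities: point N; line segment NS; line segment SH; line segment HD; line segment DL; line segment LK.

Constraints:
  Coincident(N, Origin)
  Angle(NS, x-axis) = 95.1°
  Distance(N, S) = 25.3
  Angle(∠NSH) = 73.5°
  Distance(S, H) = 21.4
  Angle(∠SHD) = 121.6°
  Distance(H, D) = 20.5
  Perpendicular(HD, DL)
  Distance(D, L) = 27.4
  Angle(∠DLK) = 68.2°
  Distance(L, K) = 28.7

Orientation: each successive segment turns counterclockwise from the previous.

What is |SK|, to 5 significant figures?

5.2790

N is at the origin; NS runs at 95.1° with length 25.3, so S = (-2.2490, 25.200). ∠NSH = 73.5° gives SH at -158.40° from the x-axis; with |SH| = 21.4, H = (-22.146, 17.322). ∠SHD = 121.6° gives HD at -100.00° from the x-axis; with |HD| = 20.5, D = (-25.706, -2.8666). HD ⟂ DL, so DL runs at -10.000°; with |DL| = 27.4, L = (1.2777, -7.6245). ∠DLK = 68.2° gives LK at 101.80° from the x-axis; with |LK| = 28.7, K = (-4.5913, 20.469). Then |SK| = |K − S| = 5.2790.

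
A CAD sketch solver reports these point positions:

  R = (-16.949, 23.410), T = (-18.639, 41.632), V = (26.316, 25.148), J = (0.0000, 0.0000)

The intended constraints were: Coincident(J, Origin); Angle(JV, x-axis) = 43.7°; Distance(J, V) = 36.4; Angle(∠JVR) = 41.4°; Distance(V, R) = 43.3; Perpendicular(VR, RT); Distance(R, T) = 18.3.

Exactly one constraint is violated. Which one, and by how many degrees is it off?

Perpendicular(VR, RT) — off by 3.00°.

J = (0.00, 0.00) ✓; JV at 43.70° ✓; |JV| = 36.40 ✓; ∠JVR = 41.40° ✓; |VR| = 43.30 ✓; ∠(VR, RT) = 87.00° ✗; |RT| = 18.30 ✓.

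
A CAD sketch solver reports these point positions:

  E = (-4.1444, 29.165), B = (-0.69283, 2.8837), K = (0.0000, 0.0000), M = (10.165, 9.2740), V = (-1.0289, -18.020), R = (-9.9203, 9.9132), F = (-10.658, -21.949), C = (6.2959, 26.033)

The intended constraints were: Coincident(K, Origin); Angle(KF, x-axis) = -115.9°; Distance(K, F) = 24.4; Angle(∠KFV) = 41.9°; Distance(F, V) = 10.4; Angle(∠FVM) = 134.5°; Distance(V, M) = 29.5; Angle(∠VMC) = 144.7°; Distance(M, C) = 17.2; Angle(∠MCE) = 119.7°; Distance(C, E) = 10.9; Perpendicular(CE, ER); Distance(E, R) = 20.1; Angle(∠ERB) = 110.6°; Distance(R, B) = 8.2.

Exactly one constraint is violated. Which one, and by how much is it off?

Distance(R, B) = 8.2 — off by 3.40.

K = (0.00, 0.00) ✓; KF at -115.9° ✓; |KF| = 24.40 ✓; ∠KFV = 41.90° ✓; |FV| = 10.40 ✓; ∠FVM = 134.5° ✓; |VM| = 29.50 ✓; ∠VMC = 144.7° ✓; |MC| = 17.20 ✓; ∠MCE = 119.7° ✓; |CE| = 10.90 ✓; ∠(CE, ER) = 90.00° ✓; |ER| = 20.10 ✓; ∠ERB = 110.6° ✓; |RB| = 11.60 ✗.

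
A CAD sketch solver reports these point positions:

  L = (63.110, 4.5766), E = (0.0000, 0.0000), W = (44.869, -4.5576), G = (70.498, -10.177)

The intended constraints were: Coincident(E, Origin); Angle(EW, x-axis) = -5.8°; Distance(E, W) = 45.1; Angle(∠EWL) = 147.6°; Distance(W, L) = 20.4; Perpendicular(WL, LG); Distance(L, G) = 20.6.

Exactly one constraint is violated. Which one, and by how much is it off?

Distance(L, G) = 20.6 — off by 4.10.

E = (0.00, 0.00) ✓; EW at -5.800° ✓; |EW| = 45.10 ✓; ∠EWL = 147.6° ✓; |WL| = 20.40 ✓; ∠(WL, LG) = 90.00° ✓; |LG| = 16.50 ✗.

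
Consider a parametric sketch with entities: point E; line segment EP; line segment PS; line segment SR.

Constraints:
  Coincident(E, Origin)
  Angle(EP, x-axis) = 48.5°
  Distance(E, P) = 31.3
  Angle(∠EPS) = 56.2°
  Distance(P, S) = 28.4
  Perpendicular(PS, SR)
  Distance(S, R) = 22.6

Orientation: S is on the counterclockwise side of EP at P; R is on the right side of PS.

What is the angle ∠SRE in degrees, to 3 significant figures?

12.7°

E is at the origin; EP runs at 48.5° with length 31.3, so P = 31.3·(cos 48.5°, sin 48.5°) = (20.7, 23.4). ∠EPS = 56.2°, so PS runs at 48.5° + (180° − 56.2°) = 172° from the x-axis; with |PS| = 28.4, S = P + 28.4·(cos 172°, sin 172°) = (-7.40, 27.2). PS is perpendicular to SR; with |SR| = 22.6 on the right of PS, R = S + 22.6·(0.134, 0.991) = (-4.38, 49.6). Then cos ∠SRE = RS·RE / (|RS||RE|), giving 12.7°.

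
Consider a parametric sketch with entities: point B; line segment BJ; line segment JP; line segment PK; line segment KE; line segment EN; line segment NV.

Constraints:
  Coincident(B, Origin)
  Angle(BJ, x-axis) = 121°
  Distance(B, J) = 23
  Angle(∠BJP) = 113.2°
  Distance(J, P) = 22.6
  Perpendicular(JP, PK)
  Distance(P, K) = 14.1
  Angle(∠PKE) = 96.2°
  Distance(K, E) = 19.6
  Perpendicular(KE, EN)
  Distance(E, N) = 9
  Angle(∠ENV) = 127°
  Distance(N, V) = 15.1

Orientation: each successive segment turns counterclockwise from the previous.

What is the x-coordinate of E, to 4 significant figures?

-12.73

B is at the origin; BJ runs at 121.0° with length 23.0, so J = (-11.85, 19.71). ∠BJP = 113.2° gives JP at -172.2° from the x-axis; with |JP| = 22.6, P = (-34.24, 16.65). JP is perpendicular to PK, so PK runs at -82.20°; with |PK| = 14.1, K = (-32.32, 2.678). ∠PKE = 96.2° gives KE at 1.600° from the x-axis; with |KE| = 19.6, E = (-12.73, 3.225). So E.x = -12.73.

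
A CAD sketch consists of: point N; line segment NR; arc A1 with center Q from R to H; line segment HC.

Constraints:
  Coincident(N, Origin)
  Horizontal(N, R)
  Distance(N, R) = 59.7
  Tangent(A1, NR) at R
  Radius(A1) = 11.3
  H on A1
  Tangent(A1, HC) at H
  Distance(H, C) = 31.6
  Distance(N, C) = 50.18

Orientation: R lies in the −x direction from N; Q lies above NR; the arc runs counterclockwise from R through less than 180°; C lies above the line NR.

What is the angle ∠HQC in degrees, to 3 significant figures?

70.3°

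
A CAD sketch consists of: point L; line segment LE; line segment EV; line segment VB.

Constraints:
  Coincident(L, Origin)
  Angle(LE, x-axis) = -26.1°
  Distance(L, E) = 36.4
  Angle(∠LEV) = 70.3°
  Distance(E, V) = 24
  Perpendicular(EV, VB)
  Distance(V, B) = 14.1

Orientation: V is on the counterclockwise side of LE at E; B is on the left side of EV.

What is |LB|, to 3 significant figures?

23.3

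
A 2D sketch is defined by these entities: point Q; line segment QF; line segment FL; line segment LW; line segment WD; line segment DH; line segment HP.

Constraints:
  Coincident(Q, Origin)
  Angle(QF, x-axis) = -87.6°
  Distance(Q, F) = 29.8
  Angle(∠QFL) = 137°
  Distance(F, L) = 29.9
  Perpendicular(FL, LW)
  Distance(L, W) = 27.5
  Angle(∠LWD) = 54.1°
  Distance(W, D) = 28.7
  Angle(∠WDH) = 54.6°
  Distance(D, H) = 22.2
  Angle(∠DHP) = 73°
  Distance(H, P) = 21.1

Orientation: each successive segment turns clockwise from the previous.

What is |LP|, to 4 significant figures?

24.70

Q is at the origin; QF runs at -87.6° with length 29.8, so F = (1.248, -29.77). ∠QFL = 137.0° gives FL at -130.6° from the x-axis; with |FL| = 29.9, L = (-18.21, -52.48). FL is perpendicular to LW, so LW runs at 139.4°; with |LW| = 27.5, W = (-39.09, -34.58). ∠LWD = 54.1° gives WD at 13.50° from the x-axis; with |WD| = 28.7, D = (-11.18, -27.88). ∠WDH = 54.6° gives DH at -111.9° from the x-axis; with |DH| = 22.2, H = (-19.46, -48.48). ∠DHP = 73.0° gives HP at 141.1° from the x-axis; with |HP| = 21.1, P = (-35.88, -35.23). Then |LP| = |P − L| = 24.70.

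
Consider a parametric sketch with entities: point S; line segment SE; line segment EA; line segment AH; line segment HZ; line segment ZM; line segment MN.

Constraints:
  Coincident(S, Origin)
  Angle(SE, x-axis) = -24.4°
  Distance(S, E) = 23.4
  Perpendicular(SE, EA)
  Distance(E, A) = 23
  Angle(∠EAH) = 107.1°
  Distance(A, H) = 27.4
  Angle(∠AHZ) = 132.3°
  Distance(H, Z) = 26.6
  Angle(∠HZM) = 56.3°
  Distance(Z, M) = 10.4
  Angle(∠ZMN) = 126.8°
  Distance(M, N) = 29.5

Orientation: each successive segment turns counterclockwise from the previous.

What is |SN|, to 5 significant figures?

28.392

S is at the origin; SE runs at -24.4° with length 23.4, so E = (21.310, -9.6666). SE is perpendicular to EA, so EA runs at 65.600°; with |EA| = 23.0, A = (30.811, 11.279). ∠EAH = 107.1° gives AH at 138.50° from the x-axis; with |AH| = 27.4, H = (10.290, 29.435). ∠AHZ = 132.3° gives HZ at -173.80° from the x-axis; with |HZ| = 26.6, Z = (-16.154, 26.562). ∠HZM = 56.3° gives ZM at -50.100° from the x-axis; with |ZM| = 10.4, M = (-9.4833, 18.584). ∠ZMN = 126.8° gives MN at 3.1000° from the x-axis; with |MN| = 29.5, N = (19.974, 20.179). Then |SN| = |N − S| = 28.392.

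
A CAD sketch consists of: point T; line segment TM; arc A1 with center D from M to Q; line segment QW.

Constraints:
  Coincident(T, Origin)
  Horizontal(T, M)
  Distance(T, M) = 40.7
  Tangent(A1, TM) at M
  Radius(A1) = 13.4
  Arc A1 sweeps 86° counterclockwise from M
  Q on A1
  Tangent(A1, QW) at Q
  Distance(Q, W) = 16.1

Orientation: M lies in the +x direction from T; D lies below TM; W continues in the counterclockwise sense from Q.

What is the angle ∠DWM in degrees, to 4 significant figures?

16.84°

On A1, M sits at bearing 90° from D; an 86° counterclockwise sweep puts Q at bearing 176°, so Q = D + 13.4·(cos 176°, sin 176°) = (27.33, -12.47). The tangent condition forces DQ to be normal to QW, so QW runs along (−sin 176°, cos 176°); with |QW| = 16.1, W = (26.21, -28.53). Then cos ∠DWM = WD·WM / (|WD||WM|), giving 16.84°.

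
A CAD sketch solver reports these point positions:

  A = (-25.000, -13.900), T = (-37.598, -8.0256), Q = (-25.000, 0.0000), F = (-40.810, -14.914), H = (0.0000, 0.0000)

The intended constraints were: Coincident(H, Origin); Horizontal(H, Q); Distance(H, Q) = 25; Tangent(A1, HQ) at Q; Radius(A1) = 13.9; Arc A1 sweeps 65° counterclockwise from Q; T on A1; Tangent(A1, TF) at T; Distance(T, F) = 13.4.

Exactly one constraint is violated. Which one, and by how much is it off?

Distance(T, F) = 13.4 — off by 5.80.

H = (0.00, 0.00) ✓; H.y = 0.00, Q.y = 0.00 ✓; |HQ| = 25.00 ✓; ∠(AQ, QH) = 90.00° ✓; |AQ| = 13.90 ✓; bearing(A→T) − bearing(A→Q) = 65.00° ✓; |AT| = 13.90 ✓; ∠(AT, TF) = 90.00° ✓; |TF| = 7.600 ✗.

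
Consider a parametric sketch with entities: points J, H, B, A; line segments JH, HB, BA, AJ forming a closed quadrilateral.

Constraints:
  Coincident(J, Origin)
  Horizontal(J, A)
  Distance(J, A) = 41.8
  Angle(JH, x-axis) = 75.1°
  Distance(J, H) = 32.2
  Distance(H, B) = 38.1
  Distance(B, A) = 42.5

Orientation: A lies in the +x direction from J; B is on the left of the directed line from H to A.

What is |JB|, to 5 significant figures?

61.591

J is at the origin; JA is horizontal with |JA| = 41.8 and A in +x, so A = (41.8, 0). JH runs at 75.1° with |JH| = 32.2, so H = (8.2797, 31.117). B is determined by |HB| = 38.1 and |BA| = 42.5 together: it lies at the intersection of circle(H, 38.1) and circle(A, 42.5). With |HA| = 45.737, the foot of the radical line on HA is 18.992 from H and the perpendicular offset is √(38.1² − 18.992²) = 33.029. Taking the left-of-HA solution: B = (44.670, 42.403).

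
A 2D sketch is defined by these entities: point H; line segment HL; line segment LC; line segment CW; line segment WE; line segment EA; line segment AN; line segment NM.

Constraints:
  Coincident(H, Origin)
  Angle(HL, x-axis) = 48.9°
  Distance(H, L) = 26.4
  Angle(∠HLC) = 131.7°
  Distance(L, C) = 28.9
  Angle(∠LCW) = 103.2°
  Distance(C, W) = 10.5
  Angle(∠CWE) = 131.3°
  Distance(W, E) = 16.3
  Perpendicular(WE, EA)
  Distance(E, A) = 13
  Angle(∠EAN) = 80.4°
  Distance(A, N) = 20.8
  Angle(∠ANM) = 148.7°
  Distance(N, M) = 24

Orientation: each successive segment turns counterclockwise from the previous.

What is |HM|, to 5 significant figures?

71.079

H is at the origin; HL runs at 48.9° with length 26.4, so L = (17.355, 19.894). ∠HLC = 131.7° gives LC at 97.200° from the x-axis; with |LC| = 28.9, C = (13.733, 48.566). ∠LCW = 103.2° gives CW at 174.00° from the x-axis; with |CW| = 10.5, W = (3.2901, 49.664). ∠CWE = 131.3° gives WE at -137.30° from the x-axis; with |WE| = 16.3, E = (-8.6890, 38.610). WE is perpendicular to EA, so EA runs at -47.300°; with |EA| = 13.0, A = (0.12706, 29.056). ∠EAN = 80.4° gives AN at 52.300° from the x-axis; with |AN| = 20.8, N = (12.847, 45.513). ∠ANM = 148.7° gives NM at 83.600° from the x-axis; with |NM| = 24.0, M = (15.522, 69.364). Then |HM| = |M − H| = 71.079.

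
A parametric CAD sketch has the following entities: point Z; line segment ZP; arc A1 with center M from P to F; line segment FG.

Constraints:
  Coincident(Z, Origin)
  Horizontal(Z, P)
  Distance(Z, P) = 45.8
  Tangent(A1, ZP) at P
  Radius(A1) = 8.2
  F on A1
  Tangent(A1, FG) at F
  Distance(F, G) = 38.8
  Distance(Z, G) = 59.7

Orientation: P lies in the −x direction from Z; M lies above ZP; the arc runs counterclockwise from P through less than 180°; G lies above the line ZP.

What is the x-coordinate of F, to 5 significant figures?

-37.601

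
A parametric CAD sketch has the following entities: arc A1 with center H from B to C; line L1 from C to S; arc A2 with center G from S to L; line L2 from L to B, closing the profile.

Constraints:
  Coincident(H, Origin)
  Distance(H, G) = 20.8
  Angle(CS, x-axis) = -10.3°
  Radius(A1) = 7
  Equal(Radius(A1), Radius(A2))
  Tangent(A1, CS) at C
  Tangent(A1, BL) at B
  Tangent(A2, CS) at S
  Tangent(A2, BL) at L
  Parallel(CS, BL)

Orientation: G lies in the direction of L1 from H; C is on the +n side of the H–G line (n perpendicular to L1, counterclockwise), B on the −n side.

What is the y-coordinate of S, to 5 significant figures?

3.1681

The slot axis is L1's direction at -10.3°, so u = (cos -10.3°, sin -10.3°) = (0.98389, -0.17880) and n = (−sin -10.3°, cos -10.3°) = (0.17880, 0.98389). H is at the origin and G lies 20.8 along u from H, so G = 20.8·u = (20.465, -3.7191). Tangency of A1 to both parallel lines with radius 7.0 puts C and B at H ± 7.0·n: C = (1.2516, 6.8872), B = (-1.2516, -6.8872). Equal radii place S and L the same way about G: S = G + 7.0·n = (21.716, 3.1681), L = G − 7.0·n = (19.213, -10.606). So S.y = 3.1681.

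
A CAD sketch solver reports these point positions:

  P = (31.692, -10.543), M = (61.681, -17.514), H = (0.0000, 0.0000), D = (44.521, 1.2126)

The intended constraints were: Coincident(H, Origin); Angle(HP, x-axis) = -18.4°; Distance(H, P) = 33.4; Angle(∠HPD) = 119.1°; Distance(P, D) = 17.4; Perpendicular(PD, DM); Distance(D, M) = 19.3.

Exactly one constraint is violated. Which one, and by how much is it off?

Distance(D, M) = 19.3 — off by 6.10.

H = (0.00, 0.00) ✓; HP at -18.40° ✓; |HP| = 33.40 ✓; ∠HPD = 119.1° ✓; |PD| = 17.40 ✓; ∠(PD, DM) = 90.00° ✓; |DM| = 25.40 ✗.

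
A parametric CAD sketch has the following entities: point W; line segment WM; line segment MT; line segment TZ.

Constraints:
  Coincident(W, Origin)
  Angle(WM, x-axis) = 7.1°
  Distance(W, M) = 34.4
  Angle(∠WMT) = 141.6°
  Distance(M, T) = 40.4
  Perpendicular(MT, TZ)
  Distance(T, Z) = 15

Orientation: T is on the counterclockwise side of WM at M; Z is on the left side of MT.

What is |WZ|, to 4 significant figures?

67.66

∠WMT = 141.6°, so MT runs at 7.1° + (180° − 141.6°) = 45.50° from the x-axis; with |MT| = 40.4, T = M + 40.4·(cos 45.50°, sin 45.50°) = (62.45, 33.07). The perpendicularity gives TZ at right angles to MT; with |TZ| = 15.0 on the left of MT, Z = T + 15.0·(-0.7133, 0.7009) = (51.75, 43.58). Then |WZ| = |Z − W| = 67.66.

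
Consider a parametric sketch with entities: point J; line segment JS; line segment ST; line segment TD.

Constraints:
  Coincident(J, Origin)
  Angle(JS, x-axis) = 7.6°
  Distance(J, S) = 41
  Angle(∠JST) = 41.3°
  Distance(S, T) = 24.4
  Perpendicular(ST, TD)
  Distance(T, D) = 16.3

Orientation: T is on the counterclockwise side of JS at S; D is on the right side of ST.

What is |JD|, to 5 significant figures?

43.830

∠JST = 41.3°, so ST runs at 7.6° + (180° − 41.3°) = 146.30° from the x-axis; with |ST| = 24.4, T = S + 24.4·(cos 146.30°, sin 146.30°) = (20.340, 18.961). ST ⟂ TD; with |TD| = 16.3 on the right of ST, D = T + 16.3·(0.55484, 0.83195) = (29.384, 32.522). Then |JD| = |D − J| = 43.830.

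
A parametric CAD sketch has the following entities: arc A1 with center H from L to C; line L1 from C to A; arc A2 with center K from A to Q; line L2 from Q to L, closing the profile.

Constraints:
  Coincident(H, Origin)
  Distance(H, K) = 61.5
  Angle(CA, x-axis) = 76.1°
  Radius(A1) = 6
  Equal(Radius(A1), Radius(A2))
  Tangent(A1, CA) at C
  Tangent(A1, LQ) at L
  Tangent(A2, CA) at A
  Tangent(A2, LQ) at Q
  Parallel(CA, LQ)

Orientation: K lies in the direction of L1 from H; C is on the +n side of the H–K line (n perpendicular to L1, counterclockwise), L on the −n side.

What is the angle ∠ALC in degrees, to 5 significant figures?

78.959°

The slot axis is L1's direction at 76.1°, so u = (cos 76.1°, sin 76.1°) = (0.24023, 0.97072) and n = (−sin 76.1°, cos 76.1°) = (-0.97072, 0.24023). H is at the origin and K lies 61.5 along u from H, so K = 61.5·u = (14.774, 59.699). Tangency of A1 to both parallel lines with radius 6.0 puts C and L at H ± 6.0·n: C = (-5.8243, 1.4414), L = (5.8243, -1.4414). Equal radii place A and Q the same way about K: A = K + 6.0·n = (8.9497, 61.140), Q = K − 6.0·n = (20.598, 58.258). Then cos ∠ALC = LA·LC / (|LA||LC|), giving 78.959°.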